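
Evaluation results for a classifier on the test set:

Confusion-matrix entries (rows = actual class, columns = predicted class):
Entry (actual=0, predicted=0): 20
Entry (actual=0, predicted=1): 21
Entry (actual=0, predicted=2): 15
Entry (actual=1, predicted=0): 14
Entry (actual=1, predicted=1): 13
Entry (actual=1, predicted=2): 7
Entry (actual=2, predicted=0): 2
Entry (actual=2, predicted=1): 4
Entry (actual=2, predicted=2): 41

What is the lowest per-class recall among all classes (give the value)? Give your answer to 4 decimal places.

Per-class recall (TP/(TP+FN)):
  0: TP=20, FN=21+15=36 → 20/56 = 0.35714
  1: TP=13, FN=14+7=21 → 13/34 = 0.38235
  2: TP=41, FN=2+4=6 → 41/47 = 0.87234
Lowest is class '0' with recall = 0.3571.

0.3571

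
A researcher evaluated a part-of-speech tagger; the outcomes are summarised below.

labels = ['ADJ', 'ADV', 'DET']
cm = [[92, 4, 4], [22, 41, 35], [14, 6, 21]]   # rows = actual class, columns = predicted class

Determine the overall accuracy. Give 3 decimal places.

0.644

Accuracy = trace / total = (92+41+21=154) / 239 = 154/239 = 0.644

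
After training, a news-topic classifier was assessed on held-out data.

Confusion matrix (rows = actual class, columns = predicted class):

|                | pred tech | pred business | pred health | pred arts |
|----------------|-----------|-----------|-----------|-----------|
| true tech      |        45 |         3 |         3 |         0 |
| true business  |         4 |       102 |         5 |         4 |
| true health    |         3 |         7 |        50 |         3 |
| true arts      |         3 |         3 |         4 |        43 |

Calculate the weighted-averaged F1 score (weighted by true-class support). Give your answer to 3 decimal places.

Per-class F1 score (2·TP/(2·TP+FP+FN)):
  tech: TP=45, FP=4+3+3=10, FN=3+3+0=6 → 90/106 = 0.8491
  business: TP=102, FP=3+7+3=13, FN=4+5+4=13 → 204/230 = 0.8870
  health: TP=50, FP=3+5+4=12, FN=3+7+3=13 → 100/125 = 0.8000
  arts: TP=43, FP=0+4+3=7, FN=3+3+4=10 → 86/103 = 0.8350
Weighted-F1 score = Σ (supportᵢ/N)·F1 scoreᵢ with N=282: (51/282)·0.8491 + (115/282)·0.8870 + (63/282)·0.8000 + (53/282)·0.8350 = 0.851

0.851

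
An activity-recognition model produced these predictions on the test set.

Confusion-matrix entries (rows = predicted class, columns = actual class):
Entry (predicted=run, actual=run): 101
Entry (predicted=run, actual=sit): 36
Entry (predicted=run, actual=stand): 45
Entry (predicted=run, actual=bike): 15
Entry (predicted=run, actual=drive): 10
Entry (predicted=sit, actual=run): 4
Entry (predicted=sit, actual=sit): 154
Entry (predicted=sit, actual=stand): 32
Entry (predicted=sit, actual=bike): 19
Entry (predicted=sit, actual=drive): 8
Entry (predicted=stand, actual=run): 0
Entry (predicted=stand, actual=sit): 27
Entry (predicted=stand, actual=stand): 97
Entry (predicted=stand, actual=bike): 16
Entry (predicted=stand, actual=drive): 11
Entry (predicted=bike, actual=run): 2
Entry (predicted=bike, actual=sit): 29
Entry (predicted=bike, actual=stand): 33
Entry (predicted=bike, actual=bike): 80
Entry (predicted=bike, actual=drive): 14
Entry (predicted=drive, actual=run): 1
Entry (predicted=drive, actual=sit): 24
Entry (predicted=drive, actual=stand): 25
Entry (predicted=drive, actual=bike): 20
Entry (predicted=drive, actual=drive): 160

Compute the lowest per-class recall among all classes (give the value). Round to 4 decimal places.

Per-class recall (TP/(TP+FN)):
  run: TP=101, FN=4+0+2+1=7 → 101/108 = 0.93519
  sit: TP=154, FN=36+27+29+24=116 → 154/270 = 0.57037
  stand: TP=97, FN=45+32+33+25=135 → 97/232 = 0.41810
  bike: TP=80, FN=15+19+16+20=70 → 80/150 = 0.53333
  drive: TP=160, FN=10+8+11+14=43 → 160/203 = 0.78818
Lowest is class 'stand' with recall = 0.4181.

0.4181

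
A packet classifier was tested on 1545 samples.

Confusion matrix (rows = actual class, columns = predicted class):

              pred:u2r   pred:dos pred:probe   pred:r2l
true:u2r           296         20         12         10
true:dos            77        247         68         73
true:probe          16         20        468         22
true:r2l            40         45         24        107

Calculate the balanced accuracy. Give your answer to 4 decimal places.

Balanced accuracy = mean of per-class recall.
  u2r: recall = 296/338 = 0.87574
  dos: recall = 247/465 = 0.53118
  probe: recall = 468/526 = 0.88973
  r2l: recall = 107/216 = 0.49537
Mean = (0.87574 + 0.53118 + 0.88973 + 0.49537) / 4 = 0.6980

0.6980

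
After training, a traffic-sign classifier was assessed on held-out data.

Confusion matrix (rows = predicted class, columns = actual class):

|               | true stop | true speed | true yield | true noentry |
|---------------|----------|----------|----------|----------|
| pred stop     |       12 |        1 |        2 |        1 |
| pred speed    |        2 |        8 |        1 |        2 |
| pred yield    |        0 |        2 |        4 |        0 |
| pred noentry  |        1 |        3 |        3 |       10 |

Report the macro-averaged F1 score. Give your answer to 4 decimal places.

Per-class F1 score (2·TP/(2·TP+FP+FN)):
  stop: TP=12, FP=1+2+1=4, FN=2+0+1=3 → 24/31 = 0.77419
  speed: TP=8, FP=2+1+2=5, FN=1+2+3=6 → 16/27 = 0.59259
  yield: TP=4, FP=0+2+0=2, FN=2+1+3=6 → 8/16 = 0.50000
  noentry: TP=10, FP=1+3+3=7, FN=1+2+0=3 → 20/30 = 0.66667
Macro-F1 score = mean = (0.77419 + 0.59259 + 0.50000 + 0.66667) / 4 = 0.6334

0.6334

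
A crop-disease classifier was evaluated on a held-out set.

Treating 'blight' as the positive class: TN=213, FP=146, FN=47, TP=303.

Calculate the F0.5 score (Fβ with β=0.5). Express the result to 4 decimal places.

Fβ = (1+β²)·TP / ((1+β²)·TP + β²·FN + FP), with β²=1/4
= 1.25·303 / (1.25·303 + 0.25·47 + 146) = 0.7060

0.7060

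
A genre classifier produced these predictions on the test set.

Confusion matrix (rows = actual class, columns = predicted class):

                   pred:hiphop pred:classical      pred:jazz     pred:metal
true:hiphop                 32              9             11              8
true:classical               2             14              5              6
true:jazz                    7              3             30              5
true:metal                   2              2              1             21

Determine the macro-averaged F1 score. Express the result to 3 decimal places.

0.605

Per-class F1 score (2·TP/(2·TP+FP+FN)):
  hiphop: TP=32, FP=2+7+2=11, FN=9+11+8=28 → 64/103 = 0.6214
  classical: TP=14, FP=9+3+2=14, FN=2+5+6=13 → 28/55 = 0.5091
  jazz: TP=30, FP=11+5+1=17, FN=7+3+5=15 → 60/92 = 0.6522
  metal: TP=21, FP=8+6+5=19, FN=2+2+1=5 → 42/66 = 0.6364
Macro-F1 score = mean = (0.6214 + 0.5091 + 0.6522 + 0.6364) / 4 = 0.605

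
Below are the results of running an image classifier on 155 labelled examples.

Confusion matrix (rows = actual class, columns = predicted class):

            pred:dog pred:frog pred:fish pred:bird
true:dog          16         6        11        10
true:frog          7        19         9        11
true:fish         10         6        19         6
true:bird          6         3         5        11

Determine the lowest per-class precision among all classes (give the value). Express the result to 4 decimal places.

0.2895

Per-class precision (TP/(TP+FP)):
  dog: TP=16, FP=7+10+6=23 → 16/39 = 0.41026
  frog: TP=19, FP=6+6+3=15 → 19/34 = 0.55882
  fish: TP=19, FP=11+9+5=25 → 19/44 = 0.43182
  bird: TP=11, FP=10+11+6=27 → 11/38 = 0.28947
Lowest is class 'bird' with precision = 0.2895.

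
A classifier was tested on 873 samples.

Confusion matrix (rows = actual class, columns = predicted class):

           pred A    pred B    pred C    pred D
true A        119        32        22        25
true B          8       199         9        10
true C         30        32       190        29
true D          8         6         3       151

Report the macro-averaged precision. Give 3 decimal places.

0.753

Per-class precision (TP/(TP+FP)):
  A: TP=119, FP=8+30+8=46 → 119/165 = 0.7212
  B: TP=199, FP=32+32+6=70 → 199/269 = 0.7398
  C: TP=190, FP=22+9+3=34 → 190/224 = 0.8482
  D: TP=151, FP=25+10+29=64 → 151/215 = 0.7023
Macro-precision = mean = (0.7212 + 0.7398 + 0.8482 + 0.7023) / 4 = 0.753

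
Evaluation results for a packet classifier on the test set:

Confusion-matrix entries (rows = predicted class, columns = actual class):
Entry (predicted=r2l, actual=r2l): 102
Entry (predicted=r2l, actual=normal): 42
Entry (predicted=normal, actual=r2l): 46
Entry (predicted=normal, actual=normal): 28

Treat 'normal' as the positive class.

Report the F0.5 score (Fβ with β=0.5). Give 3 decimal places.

0.383

Fβ = (1+β²)·TP / ((1+β²)·TP + β²·FN + FP), with β²=1/4
= 1.25·28 / (1.25·28 + 0.25·42 + 46) = 0.383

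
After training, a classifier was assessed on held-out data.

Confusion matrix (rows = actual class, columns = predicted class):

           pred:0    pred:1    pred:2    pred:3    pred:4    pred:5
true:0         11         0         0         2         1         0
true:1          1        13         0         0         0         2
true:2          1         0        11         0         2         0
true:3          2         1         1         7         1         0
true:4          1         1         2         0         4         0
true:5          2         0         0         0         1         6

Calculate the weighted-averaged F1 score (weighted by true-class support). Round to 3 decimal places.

0.715

Per-class F1 score (2·TP/(2·TP+FP+FN)):
  0: TP=11, FP=1+1+2+1+2=7, FN=0+0+2+1+0=3 → 22/32 = 0.6875
  1: TP=13, FP=0+0+1+1+0=2, FN=1+0+0+0+2=3 → 26/31 = 0.8387
  2: TP=11, FP=0+0+1+2+0=3, FN=1+0+0+2+0=3 → 22/28 = 0.7857
  3: TP=7, FP=2+0+0+0+0=2, FN=2+1+1+1+0=5 → 14/21 = 0.6667
  4: TP=4, FP=1+0+2+1+1=5, FN=1+1+2+0+0=4 → 8/17 = 0.4706
  5: TP=6, FP=0+2+0+0+0=2, FN=2+0+0+0+1=3 → 12/17 = 0.7059
Weighted-F1 score = Σ (supportᵢ/N)·F1 scoreᵢ with N=73: (14/73)·0.6875 + (16/73)·0.8387 + (14/73)·0.7857 + (12/73)·0.6667 + (8/73)·0.4706 + (9/73)·0.7059 = 0.715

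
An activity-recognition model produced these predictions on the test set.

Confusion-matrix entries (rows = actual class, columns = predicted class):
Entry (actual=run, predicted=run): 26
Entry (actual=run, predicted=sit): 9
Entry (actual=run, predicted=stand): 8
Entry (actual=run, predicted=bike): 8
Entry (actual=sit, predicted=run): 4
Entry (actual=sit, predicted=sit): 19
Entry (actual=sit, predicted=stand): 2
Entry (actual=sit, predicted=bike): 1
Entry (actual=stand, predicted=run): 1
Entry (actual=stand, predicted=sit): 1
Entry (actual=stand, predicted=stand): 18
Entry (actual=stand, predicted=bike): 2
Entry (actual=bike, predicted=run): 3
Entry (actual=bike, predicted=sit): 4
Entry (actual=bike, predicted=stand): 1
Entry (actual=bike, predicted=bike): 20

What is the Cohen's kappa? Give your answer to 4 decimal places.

Observed agreement pₒ = trace/N = 83/127 = 0.65354
Expected agreement pₑ = Σ (rowᵢ·colᵢ)/N² = (51·34 + 26·33 + 22·29 + 28·31)/127² = 0.25408
κ = (pₒ − pₑ)/(1 − pₑ) = (0.65354 − 0.25408)/(1 − 0.25408) = 0.5355

0.5355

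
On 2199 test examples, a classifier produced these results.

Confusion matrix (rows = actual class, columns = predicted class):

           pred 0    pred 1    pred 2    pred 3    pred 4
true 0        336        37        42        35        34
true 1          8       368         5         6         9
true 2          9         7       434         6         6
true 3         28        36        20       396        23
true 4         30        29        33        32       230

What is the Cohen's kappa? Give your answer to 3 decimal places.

Observed agreement pₒ = trace/N = 1764/2199 = 0.8022
Expected agreement pₑ = Σ (rowᵢ·colᵢ)/N² = (484·411 + 396·477 + 462·534 + 503·475 + 354·302)/2199² = 0.2027
κ = (pₒ − pₑ)/(1 − pₑ) = (0.8022 − 0.2027)/(1 − 0.2027) = 0.752

0.752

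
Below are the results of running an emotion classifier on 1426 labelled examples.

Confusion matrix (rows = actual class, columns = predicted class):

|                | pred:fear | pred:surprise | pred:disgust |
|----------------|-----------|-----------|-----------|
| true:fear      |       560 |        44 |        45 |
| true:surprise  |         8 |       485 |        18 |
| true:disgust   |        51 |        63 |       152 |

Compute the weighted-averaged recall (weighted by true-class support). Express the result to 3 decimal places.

0.839

Per-class recall (TP/(TP+FN)):
  fear: TP=560, FN=44+45=89 → 560/649 = 0.8629
  surprise: TP=485, FN=8+18=26 → 485/511 = 0.9491
  disgust: TP=152, FN=51+63=114 → 152/266 = 0.5714
Weighted-recall = Σ (supportᵢ/N)·recallᵢ with N=1426: (649/1426)·0.8629 + (511/1426)·0.9491 + (266/1426)·0.5714 = 0.839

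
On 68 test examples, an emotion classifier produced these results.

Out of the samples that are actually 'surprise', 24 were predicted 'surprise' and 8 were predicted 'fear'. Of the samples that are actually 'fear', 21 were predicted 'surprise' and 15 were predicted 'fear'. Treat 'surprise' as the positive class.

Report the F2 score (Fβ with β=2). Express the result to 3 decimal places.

0.694

Fβ = (1+β²)·TP / ((1+β²)·TP + β²·FN + FP), with β²=4
= 5·24 / (5·24 + 4·8 + 21) = 0.694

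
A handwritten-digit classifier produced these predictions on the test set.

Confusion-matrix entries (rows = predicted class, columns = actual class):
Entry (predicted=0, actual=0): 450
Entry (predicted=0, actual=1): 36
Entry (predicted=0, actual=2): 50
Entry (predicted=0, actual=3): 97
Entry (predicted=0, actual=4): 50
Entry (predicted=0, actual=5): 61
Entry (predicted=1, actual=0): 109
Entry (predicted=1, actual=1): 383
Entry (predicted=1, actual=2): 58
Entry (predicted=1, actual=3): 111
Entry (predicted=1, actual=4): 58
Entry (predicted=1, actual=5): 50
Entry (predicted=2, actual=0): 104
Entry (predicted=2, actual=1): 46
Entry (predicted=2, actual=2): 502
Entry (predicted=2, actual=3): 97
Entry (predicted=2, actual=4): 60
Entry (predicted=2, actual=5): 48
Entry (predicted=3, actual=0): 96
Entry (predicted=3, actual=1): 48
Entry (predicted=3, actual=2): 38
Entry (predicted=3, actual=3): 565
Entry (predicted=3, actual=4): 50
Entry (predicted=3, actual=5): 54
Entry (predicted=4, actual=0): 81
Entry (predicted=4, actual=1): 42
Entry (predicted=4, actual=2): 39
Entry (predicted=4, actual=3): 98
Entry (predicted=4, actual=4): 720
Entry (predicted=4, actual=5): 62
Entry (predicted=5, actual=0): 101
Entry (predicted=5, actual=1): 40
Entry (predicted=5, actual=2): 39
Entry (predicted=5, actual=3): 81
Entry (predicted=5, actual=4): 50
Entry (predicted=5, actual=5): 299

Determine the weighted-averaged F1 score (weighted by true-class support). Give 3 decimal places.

0.598

Per-class F1 score (2·TP/(2·TP+FP+FN)):
  0: TP=450, FP=36+50+97+50+61=294, FN=109+104+96+81+101=491 → 900/1685 = 0.5341
  1: TP=383, FP=109+58+111+58+50=386, FN=36+46+48+42+40=212 → 766/1364 = 0.5616
  2: TP=502, FP=104+46+97+60+48=355, FN=50+58+38+39+39=224 → 1004/1583 = 0.6342
  3: TP=565, FP=96+48+38+50+54=286, FN=97+111+97+98+81=484 → 1130/1900 = 0.5947
  4: TP=720, FP=81+42+39+98+62=322, FN=50+58+60+50+50=268 → 1440/2030 = 0.7094
  5: TP=299, FP=101+40+39+81+50=311, FN=61+50+48+54+62=275 → 598/1184 = 0.5051
Weighted-F1 score = Σ (supportᵢ/N)·F1 scoreᵢ with N=4873: (941/4873)·0.5341 + (595/4873)·0.5616 + (726/4873)·0.6342 + (1049/4873)·0.5947 + (988/4873)·0.7094 + (574/4873)·0.5051 = 0.598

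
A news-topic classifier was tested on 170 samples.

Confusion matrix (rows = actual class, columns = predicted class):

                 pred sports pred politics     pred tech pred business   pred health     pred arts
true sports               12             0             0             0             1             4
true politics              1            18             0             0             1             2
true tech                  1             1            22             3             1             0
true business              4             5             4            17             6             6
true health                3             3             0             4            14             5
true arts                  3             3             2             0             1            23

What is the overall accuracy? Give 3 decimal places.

0.624

Accuracy = trace / total = (12+18+22+17+14+23=106) / 170 = 106/170 = 0.624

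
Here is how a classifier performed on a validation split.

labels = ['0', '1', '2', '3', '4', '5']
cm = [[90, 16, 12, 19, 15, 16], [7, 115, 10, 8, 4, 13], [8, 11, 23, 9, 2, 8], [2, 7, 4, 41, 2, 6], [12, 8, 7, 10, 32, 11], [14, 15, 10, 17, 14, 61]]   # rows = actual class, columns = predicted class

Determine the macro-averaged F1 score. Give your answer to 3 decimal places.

Per-class F1 score (2·TP/(2·TP+FP+FN)):
  0: TP=90, FP=7+8+2+12+14=43, FN=16+12+19+15+16=78 → 180/301 = 0.5980
  1: TP=115, FP=16+11+7+8+15=57, FN=7+10+8+4+13=42 → 230/329 = 0.6991
  2: TP=23, FP=12+10+4+7+10=43, FN=8+11+9+2+8=38 → 46/127 = 0.3622
  3: TP=41, FP=19+8+9+10+17=63, FN=2+7+4+2+6=21 → 82/166 = 0.4940
  4: TP=32, FP=15+4+2+2+14=37, FN=12+8+7+10+11=48 → 64/149 = 0.4295
  5: TP=61, FP=16+13+8+6+11=54, FN=14+15+10+17+14=70 → 122/246 = 0.4959
Macro-F1 score = mean = (0.5980 + 0.6991 + 0.3622 + 0.4940 + 0.4295 + 0.4959) / 6 = 0.513

0.513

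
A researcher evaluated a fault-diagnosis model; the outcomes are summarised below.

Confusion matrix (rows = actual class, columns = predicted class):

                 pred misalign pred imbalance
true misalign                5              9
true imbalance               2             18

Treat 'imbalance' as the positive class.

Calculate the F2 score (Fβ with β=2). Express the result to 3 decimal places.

0.841

Fβ = (1+β²)·TP / ((1+β²)·TP + β²·FN + FP), with β²=4
= 5·18 / (5·18 + 4·2 + 9) = 0.841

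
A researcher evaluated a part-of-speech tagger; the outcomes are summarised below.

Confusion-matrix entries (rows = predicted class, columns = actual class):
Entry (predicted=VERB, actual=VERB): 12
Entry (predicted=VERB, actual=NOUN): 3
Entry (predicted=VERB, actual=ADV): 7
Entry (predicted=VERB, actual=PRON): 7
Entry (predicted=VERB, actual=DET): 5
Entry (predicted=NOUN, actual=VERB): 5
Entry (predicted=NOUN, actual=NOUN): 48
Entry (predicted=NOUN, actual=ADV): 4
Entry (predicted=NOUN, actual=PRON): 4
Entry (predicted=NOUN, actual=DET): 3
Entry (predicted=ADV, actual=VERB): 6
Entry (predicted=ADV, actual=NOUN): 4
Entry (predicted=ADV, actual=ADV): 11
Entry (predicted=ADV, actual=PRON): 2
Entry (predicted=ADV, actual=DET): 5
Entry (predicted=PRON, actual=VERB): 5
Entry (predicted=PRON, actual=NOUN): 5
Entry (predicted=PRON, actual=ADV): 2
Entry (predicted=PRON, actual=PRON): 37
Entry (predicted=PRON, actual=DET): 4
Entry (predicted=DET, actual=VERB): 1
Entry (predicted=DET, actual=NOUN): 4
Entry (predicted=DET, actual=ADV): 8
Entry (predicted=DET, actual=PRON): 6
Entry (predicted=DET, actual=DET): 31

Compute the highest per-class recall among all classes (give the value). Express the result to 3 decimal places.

0.750

Per-class recall (TP/(TP+FN)):
  VERB: TP=12, FN=5+6+5+1=17 → 12/29 = 0.4138
  NOUN: TP=48, FN=3+4+5+4=16 → 48/64 = 0.7500
  ADV: TP=11, FN=7+4+2+8=21 → 11/32 = 0.3438
  PRON: TP=37, FN=7+4+2+6=19 → 37/56 = 0.6607
  DET: TP=31, FN=5+3+5+4=17 → 31/48 = 0.6458
Highest is class 'NOUN' with recall = 0.750.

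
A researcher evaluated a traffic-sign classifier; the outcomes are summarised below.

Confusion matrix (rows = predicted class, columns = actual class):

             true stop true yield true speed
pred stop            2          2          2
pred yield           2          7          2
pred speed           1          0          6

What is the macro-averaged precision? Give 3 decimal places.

Per-class precision (TP/(TP+FP)):
  stop: TP=2, FP=2+2=4 → 2/6 = 0.3333
  yield: TP=7, FP=2+2=4 → 7/11 = 0.6364
  speed: TP=6, FP=1+0=1 → 6/7 = 0.8571
Macro-precision = mean = (0.3333 + 0.6364 + 0.8571) / 3 = 0.609

0.609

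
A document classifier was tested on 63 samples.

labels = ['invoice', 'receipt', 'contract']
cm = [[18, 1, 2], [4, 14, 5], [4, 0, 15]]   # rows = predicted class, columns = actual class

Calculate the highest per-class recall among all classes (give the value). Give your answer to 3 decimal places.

0.933

Per-class recall (TP/(TP+FN)):
  invoice: TP=18, FN=4+4=8 → 18/26 = 0.6923
  receipt: TP=14, FN=1+0=1 → 14/15 = 0.9333
  contract: TP=15, FN=2+5=7 → 15/22 = 0.6818
Highest is class 'receipt' with recall = 0.933.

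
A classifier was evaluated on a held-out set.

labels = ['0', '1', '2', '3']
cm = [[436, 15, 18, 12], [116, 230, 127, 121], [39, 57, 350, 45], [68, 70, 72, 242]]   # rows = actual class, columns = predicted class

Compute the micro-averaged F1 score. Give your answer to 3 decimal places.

0.623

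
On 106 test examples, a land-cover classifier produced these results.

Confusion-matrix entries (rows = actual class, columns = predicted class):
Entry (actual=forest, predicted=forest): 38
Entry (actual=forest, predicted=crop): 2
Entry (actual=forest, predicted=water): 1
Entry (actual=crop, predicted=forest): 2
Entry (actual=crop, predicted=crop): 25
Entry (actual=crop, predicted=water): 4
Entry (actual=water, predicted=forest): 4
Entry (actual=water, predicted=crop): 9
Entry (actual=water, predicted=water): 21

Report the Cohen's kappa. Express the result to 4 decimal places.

Observed agreement pₒ = trace/N = 84/106 = 0.79245
Expected agreement pₑ = Σ (rowᵢ·colᵢ)/N² = (41·44 + 31·36 + 34·26)/106² = 0.33855
κ = (pₒ − pₑ)/(1 − pₑ) = (0.79245 − 0.33855)/(1 − 0.33855) = 0.6862

0.6862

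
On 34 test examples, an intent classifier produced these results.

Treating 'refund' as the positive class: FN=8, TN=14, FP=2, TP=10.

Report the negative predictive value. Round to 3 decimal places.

0.636

NPV = TN/(TN+FN) = 14/(14+8) = 0.636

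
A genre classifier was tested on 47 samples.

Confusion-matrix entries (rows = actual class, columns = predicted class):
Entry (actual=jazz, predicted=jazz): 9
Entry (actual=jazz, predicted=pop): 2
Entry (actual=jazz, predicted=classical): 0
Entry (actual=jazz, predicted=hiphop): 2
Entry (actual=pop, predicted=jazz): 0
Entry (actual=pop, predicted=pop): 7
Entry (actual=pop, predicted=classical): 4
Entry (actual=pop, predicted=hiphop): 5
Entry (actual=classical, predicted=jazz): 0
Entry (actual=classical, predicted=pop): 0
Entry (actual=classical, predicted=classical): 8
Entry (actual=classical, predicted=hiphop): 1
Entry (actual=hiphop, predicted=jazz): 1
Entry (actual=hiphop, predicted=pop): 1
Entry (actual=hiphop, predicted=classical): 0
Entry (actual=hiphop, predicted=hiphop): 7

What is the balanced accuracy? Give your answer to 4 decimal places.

Balanced accuracy = mean of per-class recall.
  jazz: recall = 9/13 = 0.69231
  pop: recall = 7/16 = 0.43750
  classical: recall = 8/9 = 0.88889
  hiphop: recall = 7/9 = 0.77778
Mean = (0.69231 + 0.43750 + 0.88889 + 0.77778) / 4 = 0.6991

0.6991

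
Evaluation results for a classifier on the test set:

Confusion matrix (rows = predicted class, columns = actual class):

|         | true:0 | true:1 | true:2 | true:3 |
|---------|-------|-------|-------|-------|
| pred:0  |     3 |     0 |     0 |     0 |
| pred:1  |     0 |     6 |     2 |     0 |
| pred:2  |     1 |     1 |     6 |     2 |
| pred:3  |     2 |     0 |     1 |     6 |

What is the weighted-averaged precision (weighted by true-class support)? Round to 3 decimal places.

Per-class precision (TP/(TP+FP)):
  0: TP=3, FP=0+0+0=0 → 3/3 = 1.0000
  1: TP=6, FP=0+2+0=2 → 6/8 = 0.7500
  2: TP=6, FP=1+1+2=4 → 6/10 = 0.6000
  3: TP=6, FP=2+0+1=3 → 6/9 = 0.6667
Weighted-precision = Σ (supportᵢ/N)·precisionᵢ with N=30: (6/30)·1.0000 + (7/30)·0.7500 + (9/30)·0.6000 + (8/30)·0.6667 = 0.733

0.733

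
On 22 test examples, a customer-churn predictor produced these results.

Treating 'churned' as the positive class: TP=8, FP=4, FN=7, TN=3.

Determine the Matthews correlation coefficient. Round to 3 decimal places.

-0.036

MCC = (TP·TN − FP·FN) / √((TP+FP)(TP+FN)(TN+FP)(TN+FN))
Numerator = 8·3 − 4·7 = -4
Denominator = √(12·15·7·10) = √12600 = 112.2497
MCC = -4 / 112.2497 = -0.036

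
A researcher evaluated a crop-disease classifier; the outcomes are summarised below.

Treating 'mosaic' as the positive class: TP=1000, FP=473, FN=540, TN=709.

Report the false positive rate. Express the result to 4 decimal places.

0.4002

FPR = FP/(FP+TN) = 473/(473+709) = 0.4002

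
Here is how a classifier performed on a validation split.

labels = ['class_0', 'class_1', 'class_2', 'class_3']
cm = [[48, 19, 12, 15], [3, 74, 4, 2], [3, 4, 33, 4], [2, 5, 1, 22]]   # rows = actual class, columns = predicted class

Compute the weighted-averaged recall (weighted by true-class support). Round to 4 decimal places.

0.7052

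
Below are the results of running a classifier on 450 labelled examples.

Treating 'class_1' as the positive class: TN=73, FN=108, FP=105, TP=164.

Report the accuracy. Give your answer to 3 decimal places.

Accuracy = (TP+TN)/N = (164+73)/450 = 0.527

0.527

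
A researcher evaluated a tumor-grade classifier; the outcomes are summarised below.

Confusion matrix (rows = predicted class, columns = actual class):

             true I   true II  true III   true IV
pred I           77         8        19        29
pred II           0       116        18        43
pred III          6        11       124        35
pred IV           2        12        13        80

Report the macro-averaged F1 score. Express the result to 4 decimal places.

Per-class F1 score (2·TP/(2·TP+FP+FN)):
  I: TP=77, FP=8+19+29=56, FN=0+6+2=8 → 154/218 = 0.70642
  II: TP=116, FP=0+18+43=61, FN=8+11+12=31 → 232/324 = 0.71605
  III: TP=124, FP=6+11+35=52, FN=19+18+13=50 → 248/350 = 0.70857
  IV: TP=80, FP=2+12+13=27, FN=29+43+35=107 → 160/294 = 0.54422
Macro-F1 score = mean = (0.70642 + 0.71605 + 0.70857 + 0.54422) / 4 = 0.6688

0.6688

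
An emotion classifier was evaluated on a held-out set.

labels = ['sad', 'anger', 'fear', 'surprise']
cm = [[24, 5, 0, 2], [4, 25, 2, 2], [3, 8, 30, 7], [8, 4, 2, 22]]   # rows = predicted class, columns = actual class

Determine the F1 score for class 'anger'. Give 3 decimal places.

One-vs-rest for 'anger': TP = diagonal; FP = other classes predicted 'anger'; FN = 'anger' predicted as other.
F1 score = 2·TP/(2·TP+FP+FN).
anger: TP=25, FP=4+2+2=8, FN=5+8+4=17 → 50/75 = 0.6667

0.667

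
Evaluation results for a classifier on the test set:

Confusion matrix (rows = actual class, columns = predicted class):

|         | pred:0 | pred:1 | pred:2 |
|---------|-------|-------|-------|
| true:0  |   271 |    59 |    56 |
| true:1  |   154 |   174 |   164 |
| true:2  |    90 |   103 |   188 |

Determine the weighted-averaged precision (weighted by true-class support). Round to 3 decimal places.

Per-class precision (TP/(TP+FP)):
  0: TP=271, FP=154+90=244 → 271/515 = 0.5262
  1: TP=174, FP=59+103=162 → 174/336 = 0.5179
  2: TP=188, FP=56+164=220 → 188/408 = 0.4608
Weighted-precision = Σ (supportᵢ/N)·precisionᵢ with N=1259: (386/1259)·0.5262 + (492/1259)·0.5179 + (381/1259)·0.4608 = 0.503

0.503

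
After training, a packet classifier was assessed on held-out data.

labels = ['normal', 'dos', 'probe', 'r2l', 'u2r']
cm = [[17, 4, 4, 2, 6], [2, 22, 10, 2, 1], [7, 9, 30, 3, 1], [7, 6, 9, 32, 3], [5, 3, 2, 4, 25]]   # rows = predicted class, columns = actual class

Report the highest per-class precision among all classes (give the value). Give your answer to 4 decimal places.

0.6410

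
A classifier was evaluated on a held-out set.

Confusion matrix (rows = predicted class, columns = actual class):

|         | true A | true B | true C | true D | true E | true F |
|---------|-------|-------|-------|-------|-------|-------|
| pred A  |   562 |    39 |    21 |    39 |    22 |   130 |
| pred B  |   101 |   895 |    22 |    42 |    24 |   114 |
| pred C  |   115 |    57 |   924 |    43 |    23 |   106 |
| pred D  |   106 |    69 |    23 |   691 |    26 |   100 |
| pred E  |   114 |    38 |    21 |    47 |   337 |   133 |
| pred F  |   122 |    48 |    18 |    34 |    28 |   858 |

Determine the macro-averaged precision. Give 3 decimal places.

0.685

Per-class precision (TP/(TP+FP)):
  A: TP=562, FP=39+21+39+22+130=251 → 562/813 = 0.6913
  B: TP=895, FP=101+22+42+24+114=303 → 895/1198 = 0.7471
  C: TP=924, FP=115+57+43+23+106=344 → 924/1268 = 0.7287
  D: TP=691, FP=106+69+23+26+100=324 → 691/1015 = 0.6808
  E: TP=337, FP=114+38+21+47+133=353 → 337/690 = 0.4884
  F: TP=858, FP=122+48+18+34+28=250 → 858/1108 = 0.7744
Macro-precision = mean = (0.6913 + 0.7471 + 0.7287 + 0.6808 + 0.4884 + 0.7744) / 6 = 0.685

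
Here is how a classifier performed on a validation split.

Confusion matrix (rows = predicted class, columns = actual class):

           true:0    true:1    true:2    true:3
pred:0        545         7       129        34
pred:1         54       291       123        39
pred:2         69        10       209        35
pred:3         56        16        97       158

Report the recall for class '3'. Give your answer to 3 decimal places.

0.594

Take TP from the diagonal, FP from the rest of the '3' prediction marginal, FN from the rest of the '3' actual marginal.
recall = TP/(TP+FN).
3: TP=158, FN=34+39+35=108 → 158/266 = 0.5940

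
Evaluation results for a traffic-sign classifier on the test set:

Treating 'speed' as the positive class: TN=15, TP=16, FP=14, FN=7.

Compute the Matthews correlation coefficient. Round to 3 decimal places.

0.214

MCC = (TP·TN − FP·FN) / √((TP+FP)(TP+FN)(TN+FP)(TN+FN))
Numerator = 16·15 − 14·7 = 142
Denominator = √(30·23·29·22) = √440220 = 663.4908
MCC = 142 / 663.4908 = 0.214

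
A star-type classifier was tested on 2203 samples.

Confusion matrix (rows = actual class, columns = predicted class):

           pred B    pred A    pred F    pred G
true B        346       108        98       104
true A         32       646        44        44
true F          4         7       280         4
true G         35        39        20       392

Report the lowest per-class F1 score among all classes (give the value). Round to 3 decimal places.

0.645

Per-class F1 score (2·TP/(2·TP+FP+FN)):
  B: TP=346, FP=32+4+35=71, FN=108+98+104=310 → 692/1073 = 0.6449
  A: TP=646, FP=108+7+39=154, FN=32+44+44=120 → 1292/1566 = 0.8250
  F: TP=280, FP=98+44+20=162, FN=4+7+4=15 → 560/737 = 0.7598
  G: TP=392, FP=104+44+4=152, FN=35+39+20=94 → 784/1030 = 0.7612
Lowest is class 'B' with F1 score = 0.645.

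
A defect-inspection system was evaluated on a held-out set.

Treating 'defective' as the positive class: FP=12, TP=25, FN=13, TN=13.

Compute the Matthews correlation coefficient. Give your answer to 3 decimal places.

MCC = (TP·TN − FP·FN) / √((TP+FP)(TP+FN)(TN+FP)(TN+FN))
Numerator = 25·13 − 12·13 = 169
Denominator = √(37·38·25·26) = √913900 = 955.9812
MCC = 169 / 955.9812 = 0.177

0.177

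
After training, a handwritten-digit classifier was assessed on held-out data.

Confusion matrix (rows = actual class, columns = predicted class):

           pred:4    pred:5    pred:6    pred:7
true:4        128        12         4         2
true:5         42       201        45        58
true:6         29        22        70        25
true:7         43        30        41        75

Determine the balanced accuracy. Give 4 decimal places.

0.5835

Balanced accuracy = mean of per-class recall.
  4: recall = 128/146 = 0.87671
  5: recall = 201/346 = 0.58092
  6: recall = 70/146 = 0.47945
  7: recall = 75/189 = 0.39683
Mean = (0.87671 + 0.58092 + 0.47945 + 0.39683) / 4 = 0.5835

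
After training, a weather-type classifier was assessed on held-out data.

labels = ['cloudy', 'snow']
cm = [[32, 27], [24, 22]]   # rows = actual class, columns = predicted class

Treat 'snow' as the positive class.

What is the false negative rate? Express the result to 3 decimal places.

0.522

FNR = FN/(FN+TP) = 24/(24+22) = 0.522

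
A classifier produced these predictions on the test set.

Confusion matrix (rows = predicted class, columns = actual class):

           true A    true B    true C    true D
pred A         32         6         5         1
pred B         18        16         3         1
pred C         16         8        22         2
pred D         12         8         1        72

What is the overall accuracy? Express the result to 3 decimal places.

0.637

Accuracy = trace / total = (32+16+22+72=142) / 223 = 142/223 = 0.637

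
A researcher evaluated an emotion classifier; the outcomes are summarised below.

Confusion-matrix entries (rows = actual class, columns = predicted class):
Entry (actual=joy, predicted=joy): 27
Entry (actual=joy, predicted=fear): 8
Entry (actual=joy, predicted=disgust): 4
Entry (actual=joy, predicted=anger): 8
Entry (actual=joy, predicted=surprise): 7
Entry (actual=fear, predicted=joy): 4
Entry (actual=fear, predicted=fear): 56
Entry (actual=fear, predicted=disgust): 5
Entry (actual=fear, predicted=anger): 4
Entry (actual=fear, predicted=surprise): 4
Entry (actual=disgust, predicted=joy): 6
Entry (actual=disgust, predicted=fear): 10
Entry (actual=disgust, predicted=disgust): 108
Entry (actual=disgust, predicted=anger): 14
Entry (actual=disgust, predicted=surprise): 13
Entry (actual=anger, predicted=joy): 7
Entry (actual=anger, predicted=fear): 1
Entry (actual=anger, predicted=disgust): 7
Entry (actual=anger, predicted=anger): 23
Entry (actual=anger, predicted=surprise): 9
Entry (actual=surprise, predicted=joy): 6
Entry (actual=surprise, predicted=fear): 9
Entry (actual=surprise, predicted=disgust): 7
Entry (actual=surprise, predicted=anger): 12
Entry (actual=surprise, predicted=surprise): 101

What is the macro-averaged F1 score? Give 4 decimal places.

0.6351

Per-class F1 score (2·TP/(2·TP+FP+FN)):
  joy: TP=27, FP=4+6+7+6=23, FN=8+4+8+7=27 → 54/104 = 0.51923
  fear: TP=56, FP=8+10+1+9=28, FN=4+5+4+4=17 → 112/157 = 0.71338
  disgust: TP=108, FP=4+5+7+7=23, FN=6+10+14+13=43 → 216/282 = 0.76596
  anger: TP=23, FP=8+4+14+12=38, FN=7+1+7+9=24 → 46/108 = 0.42593
  surprise: TP=101, FP=7+4+13+9=33, FN=6+9+7+12=34 → 202/269 = 0.75093
Macro-F1 score = mean = (0.51923 + 0.71338 + 0.76596 + 0.42593 + 0.75093) / 5 = 0.6351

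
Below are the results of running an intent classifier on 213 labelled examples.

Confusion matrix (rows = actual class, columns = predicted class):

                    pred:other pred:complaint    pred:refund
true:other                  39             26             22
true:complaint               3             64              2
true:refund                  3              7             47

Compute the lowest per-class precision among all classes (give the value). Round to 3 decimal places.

Per-class precision (TP/(TP+FP)):
  other: TP=39, FP=3+3=6 → 39/45 = 0.8667
  complaint: TP=64, FP=26+7=33 → 64/97 = 0.6598
  refund: TP=47, FP=22+2=24 → 47/71 = 0.6620
Lowest is class 'complaint' with precision = 0.660.

0.660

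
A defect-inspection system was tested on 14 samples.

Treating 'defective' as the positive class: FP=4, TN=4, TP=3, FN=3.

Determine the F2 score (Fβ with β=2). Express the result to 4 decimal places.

0.4839

Fβ = (1+β²)·TP / ((1+β²)·TP + β²·FN + FP), with β²=4
= 5·3 / (5·3 + 4·3 + 4) = 0.4839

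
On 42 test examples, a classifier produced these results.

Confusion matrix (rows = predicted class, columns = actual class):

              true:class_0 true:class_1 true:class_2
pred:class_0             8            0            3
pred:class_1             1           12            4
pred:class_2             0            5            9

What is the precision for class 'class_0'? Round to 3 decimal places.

0.727

precision = TP/(TP+FP).
class_0: TP=8, FP=0+3=3 → 8/11 = 0.7273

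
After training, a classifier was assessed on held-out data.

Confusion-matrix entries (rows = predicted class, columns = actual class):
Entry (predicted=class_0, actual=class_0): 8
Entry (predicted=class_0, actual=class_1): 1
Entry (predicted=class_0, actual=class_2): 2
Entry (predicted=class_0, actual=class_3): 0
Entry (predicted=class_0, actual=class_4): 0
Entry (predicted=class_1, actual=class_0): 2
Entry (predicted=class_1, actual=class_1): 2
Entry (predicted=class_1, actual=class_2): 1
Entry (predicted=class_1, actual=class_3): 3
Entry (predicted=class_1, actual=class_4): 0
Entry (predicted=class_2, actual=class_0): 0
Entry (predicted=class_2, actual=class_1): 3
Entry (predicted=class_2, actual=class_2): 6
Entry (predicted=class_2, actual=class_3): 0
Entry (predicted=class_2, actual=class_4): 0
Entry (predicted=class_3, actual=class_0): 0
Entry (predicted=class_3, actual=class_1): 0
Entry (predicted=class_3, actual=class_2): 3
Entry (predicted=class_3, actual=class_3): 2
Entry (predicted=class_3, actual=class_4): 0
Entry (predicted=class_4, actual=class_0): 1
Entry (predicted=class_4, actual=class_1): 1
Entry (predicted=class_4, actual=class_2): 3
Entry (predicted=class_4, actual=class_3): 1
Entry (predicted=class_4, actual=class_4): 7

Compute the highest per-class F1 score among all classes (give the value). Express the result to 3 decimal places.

Per-class F1 score (2·TP/(2·TP+FP+FN)):
  class_0: TP=8, FP=1+2+0+0=3, FN=2+0+0+1=3 → 16/22 = 0.7273
  class_1: TP=2, FP=2+1+3+0=6, FN=1+3+0+1=5 → 4/15 = 0.2667
  class_2: TP=6, FP=0+3+0+0=3, FN=2+1+3+3=9 → 12/24 = 0.5000
  class_3: TP=2, FP=0+0+3+0=3, FN=0+3+0+1=4 → 4/11 = 0.3636
  class_4: TP=7, FP=1+1+3+1=6, FN=0+0+0+0=0 → 14/20 = 0.7000
Highest is class 'class_0' with F1 score = 0.727.

0.727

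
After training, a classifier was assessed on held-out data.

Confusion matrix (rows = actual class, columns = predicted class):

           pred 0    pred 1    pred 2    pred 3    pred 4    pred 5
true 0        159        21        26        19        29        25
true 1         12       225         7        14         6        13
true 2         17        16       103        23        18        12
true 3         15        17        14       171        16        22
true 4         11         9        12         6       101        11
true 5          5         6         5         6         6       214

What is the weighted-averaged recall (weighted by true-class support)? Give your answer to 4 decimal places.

0.6990

Per-class recall (TP/(TP+FN)):
  0: TP=159, FN=21+26+19+29+25=120 → 159/279 = 0.56989
  1: TP=225, FN=12+7+14+6+13=52 → 225/277 = 0.81227
  2: TP=103, FN=17+16+23+18+12=86 → 103/189 = 0.54497
  3: TP=171, FN=15+17+14+16+22=84 → 171/255 = 0.67059
  4: TP=101, FN=11+9+12+6+11=49 → 101/150 = 0.67333
  5: TP=214, FN=5+6+5+6+6=28 → 214/242 = 0.88430
Weighted-recall = Σ (supportᵢ/N)·recallᵢ with N=1392: (279/1392)·0.56989 + (277/1392)·0.81227 + (189/1392)·0.54497 + (255/1392)·0.67059 + (150/1392)·0.67333 + (242/1392)·0.88430 = 0.6990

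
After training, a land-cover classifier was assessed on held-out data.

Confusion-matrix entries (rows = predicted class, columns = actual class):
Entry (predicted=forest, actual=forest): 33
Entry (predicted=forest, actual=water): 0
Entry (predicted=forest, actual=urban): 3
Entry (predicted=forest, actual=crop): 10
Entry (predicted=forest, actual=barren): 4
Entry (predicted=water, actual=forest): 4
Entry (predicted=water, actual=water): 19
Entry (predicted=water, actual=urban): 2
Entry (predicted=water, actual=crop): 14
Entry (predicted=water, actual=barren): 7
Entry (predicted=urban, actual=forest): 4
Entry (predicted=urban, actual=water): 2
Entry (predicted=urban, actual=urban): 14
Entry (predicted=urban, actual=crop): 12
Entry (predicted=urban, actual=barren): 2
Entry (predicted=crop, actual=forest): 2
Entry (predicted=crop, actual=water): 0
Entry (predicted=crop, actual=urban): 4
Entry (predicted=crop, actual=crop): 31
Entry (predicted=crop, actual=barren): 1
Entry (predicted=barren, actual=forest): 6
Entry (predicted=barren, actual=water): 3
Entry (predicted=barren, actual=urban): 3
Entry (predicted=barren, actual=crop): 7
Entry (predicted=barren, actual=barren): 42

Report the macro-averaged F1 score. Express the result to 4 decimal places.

Per-class F1 score (2·TP/(2·TP+FP+FN)):
  forest: TP=33, FP=0+3+10+4=17, FN=4+4+2+6=16 → 66/99 = 0.66667
  water: TP=19, FP=4+2+14+7=27, FN=0+2+0+3=5 → 38/70 = 0.54286
  urban: TP=14, FP=4+2+12+2=20, FN=3+2+4+3=12 → 28/60 = 0.46667
  crop: TP=31, FP=2+0+4+1=7, FN=10+14+12+7=43 → 62/112 = 0.55357
  barren: TP=42, FP=6+3+3+7=19, FN=4+7+2+1=14 → 84/117 = 0.71795
Macro-F1 score = mean = (0.66667 + 0.54286 + 0.46667 + 0.55357 + 0.71795) / 5 = 0.5895

0.5895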